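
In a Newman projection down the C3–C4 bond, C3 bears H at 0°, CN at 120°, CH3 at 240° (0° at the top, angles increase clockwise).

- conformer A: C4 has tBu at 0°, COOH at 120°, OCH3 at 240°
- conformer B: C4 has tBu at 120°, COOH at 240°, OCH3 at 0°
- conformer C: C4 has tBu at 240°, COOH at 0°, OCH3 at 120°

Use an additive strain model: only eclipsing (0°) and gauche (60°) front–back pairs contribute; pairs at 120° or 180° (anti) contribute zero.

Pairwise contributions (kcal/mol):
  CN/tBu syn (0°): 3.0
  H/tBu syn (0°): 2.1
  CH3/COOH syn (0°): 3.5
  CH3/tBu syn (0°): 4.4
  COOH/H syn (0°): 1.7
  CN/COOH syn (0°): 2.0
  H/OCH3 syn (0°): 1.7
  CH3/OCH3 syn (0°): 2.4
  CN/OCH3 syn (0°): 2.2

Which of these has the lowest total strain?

A is eclipsed. H at 0° is eclipsed with tBu at 0° (2.1); CN at 120° is eclipsed with COOH at 120° (2.0); CH3 at 240° is eclipsed with OCH3 at 240° (2.4). Total 6.5 kcal/mol.
B is eclipsed. H at 0° is eclipsed with OCH3 at 0° (1.7); CN at 120° is eclipsed with tBu at 120° (3.0); CH3 at 240° is eclipsed with COOH at 240° (3.5). Total 8.2 kcal/mol.
C is eclipsed. H at 0° is eclipsed with COOH at 0° (1.7); CN at 120° is eclipsed with OCH3 at 120° (2.2); CH3 at 240° is eclipsed with tBu at 240° (4.4). Total 8.3 kcal/mol.
A has the lowest total (6.5 kcal/mol).

A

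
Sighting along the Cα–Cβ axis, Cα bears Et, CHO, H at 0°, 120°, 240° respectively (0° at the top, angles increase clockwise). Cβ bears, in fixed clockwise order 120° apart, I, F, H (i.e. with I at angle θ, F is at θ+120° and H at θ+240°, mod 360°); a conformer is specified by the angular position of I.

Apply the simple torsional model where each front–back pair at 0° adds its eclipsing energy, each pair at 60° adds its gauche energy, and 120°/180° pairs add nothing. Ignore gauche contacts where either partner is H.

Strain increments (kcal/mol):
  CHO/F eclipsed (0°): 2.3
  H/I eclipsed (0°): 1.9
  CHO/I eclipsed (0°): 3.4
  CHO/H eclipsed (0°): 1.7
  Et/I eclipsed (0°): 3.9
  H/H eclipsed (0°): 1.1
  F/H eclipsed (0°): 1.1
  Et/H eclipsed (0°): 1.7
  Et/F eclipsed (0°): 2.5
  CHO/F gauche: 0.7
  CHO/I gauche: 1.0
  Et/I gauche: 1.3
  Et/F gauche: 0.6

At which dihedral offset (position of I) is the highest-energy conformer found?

I at 0° is eclipsed. Et at 0° is eclipsed with I at 0° (3.9); CHO at 120° is eclipsed with F at 120° (2.3); H at 240° is eclipsed with H at 240° (1.1). Total 7.3 kcal/mol.
I at 60° is staggered. Et at 0° is gauche with I at 60° (1.3); CHO at 120° is gauche with I at 60° (1.0); CHO at 120° is gauche with F at 180° (0.7). Total 3.0 kcal/mol.
I at 120° is eclipsed. Et at 0° is eclipsed with H at 0° (1.7); CHO at 120° is eclipsed with I at 120° (3.4); H at 240° is eclipsed with F at 240° (1.1). Total 6.2 kcal/mol.
I at 180° is staggered. Et at 0° is gauche with F at 300° (0.6); CHO at 120° is gauche with I at 180° (1.0). Total 1.6 kcal/mol.
I at 240° is eclipsed. Et at 0° is eclipsed with F at 0° (2.5); CHO at 120° is eclipsed with H at 120° (1.7); H at 240° is eclipsed with I at 240° (1.9). Total 6.1 kcal/mol.
I at 300° is staggered. Et at 0° is gauche with I at 300° (1.3); Et at 0° is gauche with F at 60° (0.6); CHO at 120° is gauche with F at 60° (0.7). Total 2.6 kcal/mol.
The maximum (7.3 kcal/mol) occurs with I at 0°.

0°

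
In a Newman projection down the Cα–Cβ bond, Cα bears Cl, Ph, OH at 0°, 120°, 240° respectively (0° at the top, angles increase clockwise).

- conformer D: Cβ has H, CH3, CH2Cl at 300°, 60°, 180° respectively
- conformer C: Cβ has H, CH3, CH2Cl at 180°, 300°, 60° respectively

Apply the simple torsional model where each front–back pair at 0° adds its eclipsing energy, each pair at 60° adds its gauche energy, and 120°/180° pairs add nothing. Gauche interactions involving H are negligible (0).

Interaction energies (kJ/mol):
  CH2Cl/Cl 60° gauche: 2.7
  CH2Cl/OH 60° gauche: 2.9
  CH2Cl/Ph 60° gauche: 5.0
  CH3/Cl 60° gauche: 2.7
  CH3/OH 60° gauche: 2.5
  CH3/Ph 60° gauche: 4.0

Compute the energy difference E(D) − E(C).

+1.7 kJ/mol

D (staggered): Cl–CH3 gauche, Ph–CH3 gauche, Ph–CH2Cl gauche, OH–CH2Cl gauche; 2.7 + 4.0 + 5.0 + 2.9 = 14.6 kJ/mol.
C (staggered): Cl–CH3 gauche, Cl–CH2Cl gauche, Ph–CH2Cl gauche, OH–CH3 gauche; 2.7 + 2.7 + 5.0 + 2.5 = 12.9 kJ/mol.
E(D) − E(C) = 14.6 − 12.9 = +1.7 kJ/mol.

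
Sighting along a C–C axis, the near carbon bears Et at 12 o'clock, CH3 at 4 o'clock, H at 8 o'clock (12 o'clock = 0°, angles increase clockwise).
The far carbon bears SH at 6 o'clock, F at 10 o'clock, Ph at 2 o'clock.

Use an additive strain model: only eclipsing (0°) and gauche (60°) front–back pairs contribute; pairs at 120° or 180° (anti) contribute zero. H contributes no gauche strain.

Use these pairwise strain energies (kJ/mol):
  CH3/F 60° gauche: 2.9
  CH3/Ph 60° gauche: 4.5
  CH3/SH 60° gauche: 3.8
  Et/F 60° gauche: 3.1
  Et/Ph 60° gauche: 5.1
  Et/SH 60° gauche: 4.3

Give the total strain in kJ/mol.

16.5 kJ/mol

This conformer (staggered): Et(0°)/F(300°) gauche 3.1; Et(0°)/Ph(60°) gauche 5.1; CH3(120°)/SH(180°) gauche 3.8; CH3(120°)/Ph(60°) gauche 4.5 → 16.5 kJ/mol.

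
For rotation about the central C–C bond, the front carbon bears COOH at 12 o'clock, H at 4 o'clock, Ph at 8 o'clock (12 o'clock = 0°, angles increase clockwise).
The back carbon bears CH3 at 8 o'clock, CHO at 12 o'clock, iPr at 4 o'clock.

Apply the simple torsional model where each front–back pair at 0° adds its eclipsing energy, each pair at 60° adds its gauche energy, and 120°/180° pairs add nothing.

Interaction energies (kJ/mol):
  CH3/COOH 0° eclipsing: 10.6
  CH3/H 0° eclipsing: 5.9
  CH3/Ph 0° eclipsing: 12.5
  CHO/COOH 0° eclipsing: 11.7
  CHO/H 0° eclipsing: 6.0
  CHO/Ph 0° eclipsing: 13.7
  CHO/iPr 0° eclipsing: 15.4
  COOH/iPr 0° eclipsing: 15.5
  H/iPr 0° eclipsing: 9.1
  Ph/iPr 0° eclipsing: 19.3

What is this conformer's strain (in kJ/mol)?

This conformer (eclipsed): COOH–CHO eclipsed, H–iPr eclipsed, Ph–CH3 eclipsed; 11.7 + 9.1 + 12.5 = 33.3 kJ/mol.

33.3 kJ/mol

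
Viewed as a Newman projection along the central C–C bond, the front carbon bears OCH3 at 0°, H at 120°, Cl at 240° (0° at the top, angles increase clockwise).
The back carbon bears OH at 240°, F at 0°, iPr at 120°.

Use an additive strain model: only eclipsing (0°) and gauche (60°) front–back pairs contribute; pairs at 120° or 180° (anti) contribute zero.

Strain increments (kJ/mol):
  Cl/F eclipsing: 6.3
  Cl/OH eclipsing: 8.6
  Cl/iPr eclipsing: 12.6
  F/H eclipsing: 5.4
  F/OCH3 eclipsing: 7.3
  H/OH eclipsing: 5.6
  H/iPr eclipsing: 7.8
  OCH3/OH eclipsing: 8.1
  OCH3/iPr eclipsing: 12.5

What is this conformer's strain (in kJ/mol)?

23.7 kJ/mol

This conformer (eclipsed): OCH3–F eclipsed, H–iPr eclipsed, Cl–OH eclipsed; 7.3 + 7.8 + 8.6 = 23.7 kJ/mol.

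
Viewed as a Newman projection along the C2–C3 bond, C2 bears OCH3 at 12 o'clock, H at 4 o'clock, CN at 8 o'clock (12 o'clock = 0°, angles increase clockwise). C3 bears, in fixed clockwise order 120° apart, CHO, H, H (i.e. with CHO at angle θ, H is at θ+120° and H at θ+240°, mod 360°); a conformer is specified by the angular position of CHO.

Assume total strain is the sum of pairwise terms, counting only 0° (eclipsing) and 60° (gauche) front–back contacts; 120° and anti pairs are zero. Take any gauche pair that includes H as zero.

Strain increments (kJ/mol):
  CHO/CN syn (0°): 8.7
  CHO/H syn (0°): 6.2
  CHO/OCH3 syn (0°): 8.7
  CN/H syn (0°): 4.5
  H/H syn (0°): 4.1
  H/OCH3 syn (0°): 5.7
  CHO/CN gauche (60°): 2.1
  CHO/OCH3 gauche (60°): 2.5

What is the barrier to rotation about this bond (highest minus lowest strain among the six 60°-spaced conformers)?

16.4 kJ/mol

CHO at 0° (eclipsed): OCH3(0°)/CHO(0°) eclipsed 8.7; H(120°)/H(120°) eclipsed 4.1; CN(240°)/H(240°) eclipsed 4.5 → 17.3 kJ/mol.
CHO at 60° (staggered): OCH3(0°)/CHO(60°) gauche 2.5 → 2.5 kJ/mol.
CHO at 120° (eclipsed): OCH3(0°)/H(0°) eclipsed 5.7; H(120°)/CHO(120°) eclipsed 6.2; CN(240°)/H(240°) eclipsed 4.5 → 16.4 kJ/mol.
CHO at 180° (staggered): CN(240°)/CHO(180°) gauche 2.1 → 2.1 kJ/mol.
CHO at 240° (eclipsed): OCH3(0°)/H(0°) eclipsed 5.7; H(120°)/H(120°) eclipsed 4.1; CN(240°)/CHO(240°) eclipsed 8.7 → 18.5 kJ/mol.
CHO at 300° (staggered): OCH3(0°)/CHO(300°) gauche 2.5; CN(240°)/CHO(300°) gauche 2.1 → 4.6 kJ/mol.
Max at 240° (18.5 kJ/mol), min at 180° (2.1 kJ/mol); barrier = 16.4 kJ/mol.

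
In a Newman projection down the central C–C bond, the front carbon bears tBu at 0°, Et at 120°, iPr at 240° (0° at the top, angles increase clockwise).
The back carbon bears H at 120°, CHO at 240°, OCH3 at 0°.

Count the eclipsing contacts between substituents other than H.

2

Non-H eclipsing pairs: tBu(0°)/OCH3(0°); iPr(240°)/CHO(240°) — 2 interactions.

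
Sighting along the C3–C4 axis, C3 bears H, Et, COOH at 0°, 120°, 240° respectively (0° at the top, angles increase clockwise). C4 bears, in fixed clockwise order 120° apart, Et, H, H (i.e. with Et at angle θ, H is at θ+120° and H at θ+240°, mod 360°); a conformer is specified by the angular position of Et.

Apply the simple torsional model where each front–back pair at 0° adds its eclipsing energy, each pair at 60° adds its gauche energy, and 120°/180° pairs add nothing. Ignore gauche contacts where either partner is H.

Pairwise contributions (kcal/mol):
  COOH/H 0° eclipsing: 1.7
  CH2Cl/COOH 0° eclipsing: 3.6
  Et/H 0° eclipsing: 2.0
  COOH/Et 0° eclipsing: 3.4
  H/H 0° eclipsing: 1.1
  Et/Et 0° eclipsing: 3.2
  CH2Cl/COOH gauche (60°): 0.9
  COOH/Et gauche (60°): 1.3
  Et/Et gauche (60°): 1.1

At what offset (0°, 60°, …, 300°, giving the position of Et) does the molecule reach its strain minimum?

60°

Et at 0° is eclipsed. H at 0° is eclipsed with Et at 0° (2.0); Et at 120° is eclipsed with H at 120° (2.0); COOH at 240° is eclipsed with H at 240° (1.7). Total 5.7 kcal/mol.
Et at 60° is staggered. Et at 120° is gauche with Et at 60° (1.1). Total 1.1 kcal/mol.
Et at 120° is eclipsed. H at 0° is eclipsed with H at 0° (1.1); Et at 120° is eclipsed with Et at 120° (3.2); COOH at 240° is eclipsed with H at 240° (1.7). Total 6.0 kcal/mol.
Et at 180° is staggered. Et at 120° is gauche with Et at 180° (1.1); COOH at 240° is gauche with Et at 180° (1.3). Total 2.4 kcal/mol.
Et at 240° is eclipsed. H at 0° is eclipsed with H at 0° (1.1); Et at 120° is eclipsed with H at 120° (2.0); COOH at 240° is eclipsed with Et at 240° (3.4). Total 6.5 kcal/mol.
Et at 300° is staggered. COOH at 240° is gauche with Et at 300° (1.3). Total 1.3 kcal/mol.
The minimum (1.1 kcal/mol) occurs with Et at 60°.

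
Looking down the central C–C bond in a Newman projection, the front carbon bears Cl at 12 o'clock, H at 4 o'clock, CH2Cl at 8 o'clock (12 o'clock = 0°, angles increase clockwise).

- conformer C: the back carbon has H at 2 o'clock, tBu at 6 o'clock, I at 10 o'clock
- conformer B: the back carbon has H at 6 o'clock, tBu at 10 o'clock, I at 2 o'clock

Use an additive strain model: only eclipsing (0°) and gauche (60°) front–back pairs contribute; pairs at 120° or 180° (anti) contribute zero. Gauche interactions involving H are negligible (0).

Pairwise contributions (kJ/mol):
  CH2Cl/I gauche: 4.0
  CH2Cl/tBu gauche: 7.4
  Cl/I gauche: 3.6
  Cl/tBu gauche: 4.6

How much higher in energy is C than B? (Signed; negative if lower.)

C (staggered): Cl–I gauche, CH2Cl–tBu gauche, CH2Cl–I gauche; 3.6 + 7.4 + 4.0 = 15.0 kJ/mol.
B (staggered): Cl–tBu gauche, Cl–I gauche, CH2Cl–tBu gauche; 4.6 + 3.6 + 7.4 = 15.6 kJ/mol.
E(C) − E(B) = 15.0 − 15.6 = -0.6 kJ/mol.

-0.6 kJ/mol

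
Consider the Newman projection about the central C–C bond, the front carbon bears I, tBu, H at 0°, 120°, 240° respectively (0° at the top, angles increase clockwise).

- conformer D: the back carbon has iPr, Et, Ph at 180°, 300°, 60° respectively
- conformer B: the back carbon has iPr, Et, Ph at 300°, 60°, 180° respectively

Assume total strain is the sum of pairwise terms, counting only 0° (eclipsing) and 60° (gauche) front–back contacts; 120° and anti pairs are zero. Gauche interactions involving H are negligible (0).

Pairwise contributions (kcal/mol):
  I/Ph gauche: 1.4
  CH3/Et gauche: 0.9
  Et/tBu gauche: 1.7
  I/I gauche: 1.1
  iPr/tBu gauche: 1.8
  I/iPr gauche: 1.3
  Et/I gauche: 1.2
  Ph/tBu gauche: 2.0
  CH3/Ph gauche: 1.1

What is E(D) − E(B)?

D (staggered): I–Et gauche, I–Ph gauche, tBu–iPr gauche, tBu–Ph gauche; 1.2 + 1.4 + 1.8 + 2.0 = 6.4 kcal/mol.
B (staggered): I–iPr gauche, I–Et gauche, tBu–Et gauche, tBu–Ph gauche; 1.3 + 1.2 + 1.7 + 2.0 = 6.2 kcal/mol.
E(D) − E(B) = 6.4 − 6.2 = +0.2 kcal/mol.

+0.2 kcal/mol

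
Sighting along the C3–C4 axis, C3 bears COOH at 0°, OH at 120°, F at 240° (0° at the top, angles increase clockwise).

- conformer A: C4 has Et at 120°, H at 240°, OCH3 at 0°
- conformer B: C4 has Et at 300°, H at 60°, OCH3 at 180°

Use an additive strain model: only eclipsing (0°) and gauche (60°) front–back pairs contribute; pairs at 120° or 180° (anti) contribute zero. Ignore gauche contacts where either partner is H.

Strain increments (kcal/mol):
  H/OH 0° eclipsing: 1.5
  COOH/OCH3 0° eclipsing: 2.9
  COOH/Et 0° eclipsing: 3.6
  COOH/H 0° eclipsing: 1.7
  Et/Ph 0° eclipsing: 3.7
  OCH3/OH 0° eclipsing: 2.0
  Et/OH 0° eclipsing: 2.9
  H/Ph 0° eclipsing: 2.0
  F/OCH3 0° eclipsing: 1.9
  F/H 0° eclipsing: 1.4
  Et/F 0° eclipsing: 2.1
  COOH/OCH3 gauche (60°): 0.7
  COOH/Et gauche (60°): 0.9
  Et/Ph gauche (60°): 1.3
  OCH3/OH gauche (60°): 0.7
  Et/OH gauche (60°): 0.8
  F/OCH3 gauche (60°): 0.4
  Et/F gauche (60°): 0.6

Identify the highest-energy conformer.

A

A is eclipsed. COOH at 0° is eclipsed with OCH3 at 0° (2.9); OH at 120° is eclipsed with Et at 120° (2.9); F at 240° is eclipsed with H at 240° (1.4). Total 7.2 kcal/mol.
B is staggered. COOH at 0° is gauche with Et at 300° (0.9); OH at 120° is gauche with OCH3 at 180° (0.7); F at 240° is gauche with Et at 300° (0.6); F at 240° is gauche with OCH3 at 180° (0.4). Total 2.6 kcal/mol.
A has the highest total (7.2 kcal/mol).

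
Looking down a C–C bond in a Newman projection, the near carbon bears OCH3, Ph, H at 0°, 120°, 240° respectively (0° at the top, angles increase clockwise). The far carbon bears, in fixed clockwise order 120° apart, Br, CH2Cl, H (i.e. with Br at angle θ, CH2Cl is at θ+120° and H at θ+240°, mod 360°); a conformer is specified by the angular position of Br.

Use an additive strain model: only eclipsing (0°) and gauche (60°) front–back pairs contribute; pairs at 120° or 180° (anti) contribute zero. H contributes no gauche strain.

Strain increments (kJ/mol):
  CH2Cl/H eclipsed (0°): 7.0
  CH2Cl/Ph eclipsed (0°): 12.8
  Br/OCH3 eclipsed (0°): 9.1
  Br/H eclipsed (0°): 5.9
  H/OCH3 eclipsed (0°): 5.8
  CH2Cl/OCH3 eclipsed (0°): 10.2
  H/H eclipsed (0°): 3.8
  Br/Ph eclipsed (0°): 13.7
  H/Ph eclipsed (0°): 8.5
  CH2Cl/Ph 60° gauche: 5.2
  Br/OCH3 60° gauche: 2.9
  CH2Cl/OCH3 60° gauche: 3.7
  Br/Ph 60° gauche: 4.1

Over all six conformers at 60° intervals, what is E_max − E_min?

Br at 0° (eclipsed): OCH3(0°)/Br(0°) eclipsed 9.1; Ph(120°)/CH2Cl(120°) eclipsed 12.8; H(240°)/H(240°) eclipsed 3.8 → 25.7 kJ/mol.
Br at 60° (staggered): OCH3(0°)/Br(60°) gauche 2.9; Ph(120°)/Br(60°) gauche 4.1; Ph(120°)/CH2Cl(180°) gauche 5.2 → 12.2 kJ/mol.
Br at 120° (eclipsed): OCH3(0°)/H(0°) eclipsed 5.8; Ph(120°)/Br(120°) eclipsed 13.7; H(240°)/CH2Cl(240°) eclipsed 7.0 → 26.5 kJ/mol.
Br at 180° (staggered): OCH3(0°)/CH2Cl(300°) gauche 3.7; Ph(120°)/Br(180°) gauche 4.1 → 7.8 kJ/mol.
Br at 240° (eclipsed): OCH3(0°)/CH2Cl(0°) eclipsed 10.2; Ph(120°)/H(120°) eclipsed 8.5; H(240°)/Br(240°) eclipsed 5.9 → 24.6 kJ/mol.
Br at 300° (staggered): OCH3(0°)/Br(300°) gauche 2.9; OCH3(0°)/CH2Cl(60°) gauche 3.7; Ph(120°)/CH2Cl(60°) gauche 5.2 → 11.8 kJ/mol.
Max at 120° (26.5 kJ/mol), min at 180° (7.8 kJ/mol); barrier = 18.7 kJ/mol.

18.7 kJ/mol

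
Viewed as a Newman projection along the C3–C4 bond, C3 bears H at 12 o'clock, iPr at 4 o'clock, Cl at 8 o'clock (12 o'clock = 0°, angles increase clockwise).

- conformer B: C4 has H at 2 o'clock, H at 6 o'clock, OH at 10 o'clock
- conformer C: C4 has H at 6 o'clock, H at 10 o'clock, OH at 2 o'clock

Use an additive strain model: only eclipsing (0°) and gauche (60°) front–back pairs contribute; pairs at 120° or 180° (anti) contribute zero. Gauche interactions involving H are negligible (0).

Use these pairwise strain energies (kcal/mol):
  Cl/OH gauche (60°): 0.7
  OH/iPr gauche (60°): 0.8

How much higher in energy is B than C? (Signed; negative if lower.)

B is staggered. Cl at 240° is gauche with OH at 300° (0.7). Total 0.7 kcal/mol.
C is staggered. iPr at 120° is gauche with OH at 60° (0.8). Total 0.8 kcal/mol.
E(B) − E(C) = 0.7 − 0.8 = -0.1 kcal/mol.

-0.1 kcal/mol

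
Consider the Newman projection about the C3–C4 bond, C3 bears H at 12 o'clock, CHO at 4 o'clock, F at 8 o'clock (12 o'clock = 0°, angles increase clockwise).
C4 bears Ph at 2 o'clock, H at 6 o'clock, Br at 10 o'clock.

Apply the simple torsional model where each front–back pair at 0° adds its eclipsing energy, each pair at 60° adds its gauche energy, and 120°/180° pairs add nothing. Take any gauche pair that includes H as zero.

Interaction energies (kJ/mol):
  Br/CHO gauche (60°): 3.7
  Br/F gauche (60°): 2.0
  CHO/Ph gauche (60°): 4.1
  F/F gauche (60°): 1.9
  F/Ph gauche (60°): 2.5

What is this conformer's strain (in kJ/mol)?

This conformer (staggered): CHO(120°)/Ph(60°) gauche 4.1; F(240°)/Br(300°) gauche 2.0 → 6.1 kJ/mol.

6.1 kJ/mol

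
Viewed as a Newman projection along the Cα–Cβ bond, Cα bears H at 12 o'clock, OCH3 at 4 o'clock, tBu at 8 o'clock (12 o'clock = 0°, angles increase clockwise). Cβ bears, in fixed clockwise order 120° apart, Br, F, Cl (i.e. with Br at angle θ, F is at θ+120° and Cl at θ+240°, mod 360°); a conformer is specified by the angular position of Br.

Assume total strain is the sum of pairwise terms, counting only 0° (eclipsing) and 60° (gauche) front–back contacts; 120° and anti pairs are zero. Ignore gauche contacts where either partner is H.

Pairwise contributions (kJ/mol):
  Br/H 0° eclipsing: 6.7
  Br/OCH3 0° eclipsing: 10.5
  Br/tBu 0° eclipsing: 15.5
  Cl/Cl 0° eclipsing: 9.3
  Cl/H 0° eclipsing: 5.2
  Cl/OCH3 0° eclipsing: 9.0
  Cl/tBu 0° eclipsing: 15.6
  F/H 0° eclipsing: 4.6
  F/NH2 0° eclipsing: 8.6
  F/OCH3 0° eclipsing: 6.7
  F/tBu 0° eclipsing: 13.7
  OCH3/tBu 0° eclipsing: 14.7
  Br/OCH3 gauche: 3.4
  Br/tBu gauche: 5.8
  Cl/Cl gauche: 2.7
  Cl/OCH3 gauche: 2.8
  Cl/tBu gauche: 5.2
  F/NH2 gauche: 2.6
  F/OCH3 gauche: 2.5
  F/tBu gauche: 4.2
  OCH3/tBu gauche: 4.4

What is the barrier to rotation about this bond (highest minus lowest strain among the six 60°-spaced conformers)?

14.1 kJ/mol

Br at 0° (eclipsed): H–Br eclipsed, OCH3–F eclipsed, tBu–Cl eclipsed; 6.7 + 6.7 + 15.6 = 29.0 kJ/mol.
Br at 60° (staggered): OCH3–Br gauche, OCH3–F gauche, tBu–F gauche, tBu–Cl gauche; 3.4 + 2.5 + 4.2 + 5.2 = 15.3 kJ/mol.
Br at 120° (eclipsed): H–Cl eclipsed, OCH3–Br eclipsed, tBu–F eclipsed; 5.2 + 10.5 + 13.7 = 29.4 kJ/mol.
Br at 180° (staggered): OCH3–Br gauche, OCH3–Cl gauche, tBu–Br gauche, tBu–F gauche; 3.4 + 2.8 + 5.8 + 4.2 = 16.2 kJ/mol.
Br at 240° (eclipsed): H–F eclipsed, OCH3–Cl eclipsed, tBu–Br eclipsed; 4.6 + 9.0 + 15.5 = 29.1 kJ/mol.
Br at 300° (staggered): OCH3–F gauche, OCH3–Cl gauche, tBu–Br gauche, tBu–Cl gauche; 2.5 + 2.8 + 5.8 + 5.2 = 16.3 kJ/mol.
Max at 120° (29.4 kJ/mol), min at 60° (15.3 kJ/mol); barrier = 14.1 kJ/mol.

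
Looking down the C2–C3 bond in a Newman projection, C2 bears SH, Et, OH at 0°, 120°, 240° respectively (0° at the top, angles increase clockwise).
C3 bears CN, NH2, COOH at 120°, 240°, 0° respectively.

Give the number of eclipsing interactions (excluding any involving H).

3

Non-H eclipsing pairs: SH(0°)/COOH(0°); Et(120°)/CN(120°); OH(240°)/NH2(240°) — 3 interactions.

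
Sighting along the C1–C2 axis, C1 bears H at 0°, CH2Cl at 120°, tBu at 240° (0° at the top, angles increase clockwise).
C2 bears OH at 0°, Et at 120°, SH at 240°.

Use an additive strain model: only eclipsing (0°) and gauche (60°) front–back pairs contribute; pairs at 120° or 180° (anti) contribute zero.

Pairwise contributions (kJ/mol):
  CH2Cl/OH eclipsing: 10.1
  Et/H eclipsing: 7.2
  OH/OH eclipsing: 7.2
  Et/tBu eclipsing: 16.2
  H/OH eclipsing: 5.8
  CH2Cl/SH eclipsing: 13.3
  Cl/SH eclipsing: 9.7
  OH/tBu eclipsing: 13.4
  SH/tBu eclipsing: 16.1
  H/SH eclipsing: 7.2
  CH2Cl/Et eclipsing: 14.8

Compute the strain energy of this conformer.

This conformer (eclipsed): H–OH eclipsed, CH2Cl–Et eclipsed, tBu–SH eclipsed; 5.8 + 14.8 + 16.1 = 36.7 kJ/mol.

36.7 kJ/mol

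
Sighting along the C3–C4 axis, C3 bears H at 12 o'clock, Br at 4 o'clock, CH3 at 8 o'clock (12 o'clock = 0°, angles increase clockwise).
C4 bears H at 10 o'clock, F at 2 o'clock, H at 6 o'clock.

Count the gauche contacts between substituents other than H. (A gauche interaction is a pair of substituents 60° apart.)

1

Non-H gauche pairs: Br(120°)/F(60°) — 1 interaction.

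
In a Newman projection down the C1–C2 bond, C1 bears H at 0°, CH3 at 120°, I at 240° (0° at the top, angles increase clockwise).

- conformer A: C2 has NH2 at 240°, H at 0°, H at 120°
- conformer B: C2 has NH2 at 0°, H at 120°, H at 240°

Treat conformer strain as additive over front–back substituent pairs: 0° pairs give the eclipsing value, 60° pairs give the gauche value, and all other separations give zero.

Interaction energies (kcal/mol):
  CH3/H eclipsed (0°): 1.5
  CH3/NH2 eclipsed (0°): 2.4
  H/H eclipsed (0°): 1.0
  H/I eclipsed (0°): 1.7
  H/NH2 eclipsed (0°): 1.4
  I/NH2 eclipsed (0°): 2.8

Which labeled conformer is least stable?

A

A (eclipsed): H(0°)/H(0°) eclipsed 1.0; CH3(120°)/H(120°) eclipsed 1.5; I(240°)/NH2(240°) eclipsed 2.8 → 5.3 kcal/mol.
B (eclipsed): H(0°)/NH2(0°) eclipsed 1.4; CH3(120°)/H(120°) eclipsed 1.5; I(240°)/H(240°) eclipsed 1.7 → 4.6 kcal/mol.
A has the highest total (5.3 kcal/mol).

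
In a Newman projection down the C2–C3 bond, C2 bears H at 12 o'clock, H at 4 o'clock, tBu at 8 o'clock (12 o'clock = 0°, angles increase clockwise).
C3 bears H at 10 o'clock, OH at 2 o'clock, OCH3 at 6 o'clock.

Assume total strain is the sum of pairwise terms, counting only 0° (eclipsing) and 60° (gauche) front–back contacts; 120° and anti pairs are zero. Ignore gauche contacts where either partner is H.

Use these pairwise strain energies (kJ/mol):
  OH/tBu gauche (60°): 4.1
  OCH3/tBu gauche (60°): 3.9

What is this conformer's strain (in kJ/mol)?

3.9 kJ/mol

This conformer (staggered): tBu–OCH3 gauche; 3.9 = 3.9 kJ/mol.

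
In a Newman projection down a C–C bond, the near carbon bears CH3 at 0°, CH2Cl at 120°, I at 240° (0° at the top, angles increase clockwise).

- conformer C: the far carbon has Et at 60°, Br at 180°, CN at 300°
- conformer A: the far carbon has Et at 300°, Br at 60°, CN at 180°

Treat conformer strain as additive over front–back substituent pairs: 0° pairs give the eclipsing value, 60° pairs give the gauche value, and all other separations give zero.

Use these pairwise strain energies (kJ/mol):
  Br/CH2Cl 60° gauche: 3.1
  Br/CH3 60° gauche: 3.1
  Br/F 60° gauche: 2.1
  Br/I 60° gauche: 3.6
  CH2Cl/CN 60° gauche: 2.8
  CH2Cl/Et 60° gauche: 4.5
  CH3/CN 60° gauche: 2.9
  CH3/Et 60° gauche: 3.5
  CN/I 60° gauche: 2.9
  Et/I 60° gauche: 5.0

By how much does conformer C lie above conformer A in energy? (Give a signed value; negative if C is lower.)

+0.1 kJ/mol

C is staggered. CH3 at 0° is gauche with Et at 60° (3.5); CH3 at 0° is gauche with CN at 300° (2.9); CH2Cl at 120° is gauche with Et at 60° (4.5); CH2Cl at 120° is gauche with Br at 180° (3.1); I at 240° is gauche with Br at 180° (3.6); I at 240° is gauche with CN at 300° (2.9). Total 20.5 kJ/mol.
A is staggered. CH3 at 0° is gauche with Et at 300° (3.5); CH3 at 0° is gauche with Br at 60° (3.1); CH2Cl at 120° is gauche with Br at 60° (3.1); CH2Cl at 120° is gauche with CN at 180° (2.8); I at 240° is gauche with Et at 300° (5.0); I at 240° is gauche with CN at 180° (2.9). Total 20.4 kJ/mol.
E(C) − E(A) = 20.5 − 20.4 = +0.1 kJ/mol.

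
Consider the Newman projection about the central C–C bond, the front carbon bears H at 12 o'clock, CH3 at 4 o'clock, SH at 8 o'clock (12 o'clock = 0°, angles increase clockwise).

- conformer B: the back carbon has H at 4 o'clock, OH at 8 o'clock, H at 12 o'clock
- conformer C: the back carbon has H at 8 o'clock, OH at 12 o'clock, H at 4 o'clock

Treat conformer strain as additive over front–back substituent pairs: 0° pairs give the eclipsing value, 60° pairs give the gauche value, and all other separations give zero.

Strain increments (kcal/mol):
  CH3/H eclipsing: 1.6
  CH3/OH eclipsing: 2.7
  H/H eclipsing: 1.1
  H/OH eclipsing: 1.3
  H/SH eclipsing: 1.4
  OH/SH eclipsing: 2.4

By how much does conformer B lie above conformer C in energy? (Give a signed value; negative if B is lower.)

+0.8 kcal/mol

B (eclipsed): H(0°)/H(0°) eclipsed 1.1; CH3(120°)/H(120°) eclipsed 1.6; SH(240°)/OH(240°) eclipsed 2.4 → 5.1 kcal/mol.
C (eclipsed): H(0°)/OH(0°) eclipsed 1.3; CH3(120°)/H(120°) eclipsed 1.6; SH(240°)/H(240°) eclipsed 1.4 → 4.3 kcal/mol.
E(B) − E(C) = 5.1 − 4.3 = +0.8 kcal/mol.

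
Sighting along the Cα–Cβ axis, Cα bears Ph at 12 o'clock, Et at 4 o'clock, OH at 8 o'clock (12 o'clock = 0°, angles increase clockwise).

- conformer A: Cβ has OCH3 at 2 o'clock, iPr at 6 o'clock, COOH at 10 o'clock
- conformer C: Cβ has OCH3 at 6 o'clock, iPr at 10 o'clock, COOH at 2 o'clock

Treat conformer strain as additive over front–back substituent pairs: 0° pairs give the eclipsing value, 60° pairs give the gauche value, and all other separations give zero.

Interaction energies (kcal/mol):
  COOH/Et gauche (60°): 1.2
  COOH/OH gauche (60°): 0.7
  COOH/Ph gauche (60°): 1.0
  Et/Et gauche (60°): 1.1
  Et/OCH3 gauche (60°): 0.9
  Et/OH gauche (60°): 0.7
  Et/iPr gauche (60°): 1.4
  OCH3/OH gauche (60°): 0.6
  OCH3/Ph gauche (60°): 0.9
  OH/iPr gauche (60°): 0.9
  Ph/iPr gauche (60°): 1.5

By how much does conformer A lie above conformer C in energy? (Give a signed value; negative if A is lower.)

-0.3 kcal/mol

A (staggered): Ph–OCH3 gauche, Ph–COOH gauche, Et–OCH3 gauche, Et–iPr gauche, OH–iPr gauche, OH–COOH gauche; 0.9 + 1.0 + 0.9 + 1.4 + 0.9 + 0.7 = 5.8 kcal/mol.
C (staggered): Ph–iPr gauche, Ph–COOH gauche, Et–OCH3 gauche, Et–COOH gauche, OH–OCH3 gauche, OH–iPr gauche; 1.5 + 1.0 + 0.9 + 1.2 + 0.6 + 0.9 = 6.1 kcal/mol.
E(A) − E(C) = 5.8 − 6.1 = -0.3 kcal/mol.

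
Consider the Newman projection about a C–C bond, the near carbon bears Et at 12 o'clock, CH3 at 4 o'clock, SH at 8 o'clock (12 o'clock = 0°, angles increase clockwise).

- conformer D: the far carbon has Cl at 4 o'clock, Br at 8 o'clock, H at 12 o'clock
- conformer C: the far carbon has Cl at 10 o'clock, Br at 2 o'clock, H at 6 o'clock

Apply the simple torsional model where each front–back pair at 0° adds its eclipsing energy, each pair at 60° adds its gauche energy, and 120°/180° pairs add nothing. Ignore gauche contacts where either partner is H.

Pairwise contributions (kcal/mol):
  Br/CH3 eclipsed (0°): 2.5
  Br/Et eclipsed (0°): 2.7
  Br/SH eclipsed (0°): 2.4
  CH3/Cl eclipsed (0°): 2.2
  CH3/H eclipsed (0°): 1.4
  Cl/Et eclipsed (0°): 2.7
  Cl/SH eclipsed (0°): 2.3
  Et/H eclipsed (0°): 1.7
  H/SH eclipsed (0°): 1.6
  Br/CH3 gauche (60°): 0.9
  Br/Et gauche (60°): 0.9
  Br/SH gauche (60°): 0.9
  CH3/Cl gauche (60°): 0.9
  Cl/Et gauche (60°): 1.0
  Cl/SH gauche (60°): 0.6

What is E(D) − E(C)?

D (eclipsed): Et(0°)/H(0°) eclipsed 1.7; CH3(120°)/Cl(120°) eclipsed 2.2; SH(240°)/Br(240°) eclipsed 2.4 → 6.3 kcal/mol.
C (staggered): Et(0°)/Cl(300°) gauche 1.0; Et(0°)/Br(60°) gauche 0.9; CH3(120°)/Br(60°) gauche 0.9; SH(240°)/Cl(300°) gauche 0.6 → 3.4 kcal/mol.
E(D) − E(C) = 6.3 − 3.4 = +2.9 kcal/mol.

+2.9 kcal/mol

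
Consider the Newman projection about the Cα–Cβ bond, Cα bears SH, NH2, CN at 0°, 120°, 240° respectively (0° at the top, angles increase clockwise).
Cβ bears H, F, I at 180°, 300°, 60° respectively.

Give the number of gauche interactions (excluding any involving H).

Non-H gauche pairs: SH(0°)/F(300°); SH(0°)/I(60°); NH2(120°)/I(60°); CN(240°)/F(300°) — 4 interactions.

4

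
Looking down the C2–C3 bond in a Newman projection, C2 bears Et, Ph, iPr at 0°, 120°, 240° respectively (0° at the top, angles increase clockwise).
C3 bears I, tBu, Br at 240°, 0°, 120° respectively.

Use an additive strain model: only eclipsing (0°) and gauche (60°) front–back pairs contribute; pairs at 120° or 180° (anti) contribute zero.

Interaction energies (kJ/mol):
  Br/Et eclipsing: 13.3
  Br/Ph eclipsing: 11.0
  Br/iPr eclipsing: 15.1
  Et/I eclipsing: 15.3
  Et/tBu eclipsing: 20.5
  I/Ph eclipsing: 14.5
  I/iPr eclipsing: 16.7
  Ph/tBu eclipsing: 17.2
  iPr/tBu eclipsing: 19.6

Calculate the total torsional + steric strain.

48.2 kJ/mol

This conformer (eclipsed): Et–tBu eclipsed, Ph–Br eclipsed, iPr–I eclipsed; 20.5 + 11.0 + 16.7 = 48.2 kJ/mol.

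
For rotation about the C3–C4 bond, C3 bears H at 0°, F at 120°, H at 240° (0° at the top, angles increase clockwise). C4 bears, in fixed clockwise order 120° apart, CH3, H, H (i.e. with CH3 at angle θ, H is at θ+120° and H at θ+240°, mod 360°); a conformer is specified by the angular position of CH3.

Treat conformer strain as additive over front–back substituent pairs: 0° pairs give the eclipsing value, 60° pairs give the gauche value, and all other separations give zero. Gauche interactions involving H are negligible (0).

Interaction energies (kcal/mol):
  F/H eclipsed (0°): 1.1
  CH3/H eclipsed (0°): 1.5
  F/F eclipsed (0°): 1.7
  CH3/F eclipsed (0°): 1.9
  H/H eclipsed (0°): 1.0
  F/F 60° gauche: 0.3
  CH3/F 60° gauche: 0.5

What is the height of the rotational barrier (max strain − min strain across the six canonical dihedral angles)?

3.9 kcal/mol

CH3 at 0° (eclipsed): H–CH3 eclipsed, F–H eclipsed, H–H eclipsed; 1.5 + 1.1 + 1.0 = 3.6 kcal/mol.
CH3 at 60° (staggered): F–CH3 gauche; 0.5 = 0.5 kcal/mol.
CH3 at 120° (eclipsed): H–H eclipsed, F–CH3 eclipsed, H–H eclipsed; 1.0 + 1.9 + 1.0 = 3.9 kcal/mol.
CH3 at 180° (staggered): F–CH3 gauche; 0.5 = 0.5 kcal/mol.
CH3 at 240° (eclipsed): H–H eclipsed, F–H eclipsed, H–CH3 eclipsed; 1.0 + 1.1 + 1.5 = 3.6 kcal/mol.
CH3 at 300° (staggered): no non-H gauche contacts → 0.0 kcal/mol.
Max at 120° (3.9 kcal/mol), min at 300° (0.0 kcal/mol); barrier = 3.9 kcal/mol.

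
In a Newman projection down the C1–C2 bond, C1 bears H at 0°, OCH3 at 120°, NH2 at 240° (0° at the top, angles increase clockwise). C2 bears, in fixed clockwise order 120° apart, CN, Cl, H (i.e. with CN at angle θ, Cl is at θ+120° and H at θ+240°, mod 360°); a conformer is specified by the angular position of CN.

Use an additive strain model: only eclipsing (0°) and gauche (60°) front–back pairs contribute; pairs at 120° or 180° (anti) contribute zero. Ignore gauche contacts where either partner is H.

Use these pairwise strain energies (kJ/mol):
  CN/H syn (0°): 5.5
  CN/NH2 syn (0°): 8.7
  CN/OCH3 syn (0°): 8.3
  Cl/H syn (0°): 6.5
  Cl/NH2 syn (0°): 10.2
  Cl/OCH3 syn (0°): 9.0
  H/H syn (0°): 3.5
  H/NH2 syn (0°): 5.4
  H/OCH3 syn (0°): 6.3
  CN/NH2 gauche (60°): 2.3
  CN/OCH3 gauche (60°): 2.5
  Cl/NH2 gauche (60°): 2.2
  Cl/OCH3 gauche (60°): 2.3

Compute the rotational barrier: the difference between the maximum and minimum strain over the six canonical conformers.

17.4 kJ/mol

CN at 0° (eclipsed): H(0°)/CN(0°) eclipsed 5.5; OCH3(120°)/Cl(120°) eclipsed 9.0; NH2(240°)/H(240°) eclipsed 5.4 → 19.9 kJ/mol.
CN at 60° (staggered): OCH3(120°)/CN(60°) gauche 2.5; OCH3(120°)/Cl(180°) gauche 2.3; NH2(240°)/Cl(180°) gauche 2.2 → 7.0 kJ/mol.
CN at 120° (eclipsed): H(0°)/H(0°) eclipsed 3.5; OCH3(120°)/CN(120°) eclipsed 8.3; NH2(240°)/Cl(240°) eclipsed 10.2 → 22.0 kJ/mol.
CN at 180° (staggered): OCH3(120°)/CN(180°) gauche 2.5; NH2(240°)/CN(180°) gauche 2.3; NH2(240°)/Cl(300°) gauche 2.2 → 7.0 kJ/mol.
CN at 240° (eclipsed): H(0°)/Cl(0°) eclipsed 6.5; OCH3(120°)/H(120°) eclipsed 6.3; NH2(240°)/CN(240°) eclipsed 8.7 → 21.5 kJ/mol.
CN at 300° (staggered): OCH3(120°)/Cl(60°) gauche 2.3; NH2(240°)/CN(300°) gauche 2.3 → 4.6 kJ/mol.
Max at 120° (22.0 kJ/mol), min at 300° (4.6 kJ/mol); barrier = 17.4 kJ/mol.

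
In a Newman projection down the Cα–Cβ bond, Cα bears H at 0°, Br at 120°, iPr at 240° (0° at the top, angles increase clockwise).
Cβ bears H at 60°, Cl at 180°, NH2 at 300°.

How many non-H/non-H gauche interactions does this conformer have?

3

Non-H gauche pairs: Br(120°)/Cl(180°); iPr(240°)/Cl(180°); iPr(240°)/NH2(300°) — 3 interactions.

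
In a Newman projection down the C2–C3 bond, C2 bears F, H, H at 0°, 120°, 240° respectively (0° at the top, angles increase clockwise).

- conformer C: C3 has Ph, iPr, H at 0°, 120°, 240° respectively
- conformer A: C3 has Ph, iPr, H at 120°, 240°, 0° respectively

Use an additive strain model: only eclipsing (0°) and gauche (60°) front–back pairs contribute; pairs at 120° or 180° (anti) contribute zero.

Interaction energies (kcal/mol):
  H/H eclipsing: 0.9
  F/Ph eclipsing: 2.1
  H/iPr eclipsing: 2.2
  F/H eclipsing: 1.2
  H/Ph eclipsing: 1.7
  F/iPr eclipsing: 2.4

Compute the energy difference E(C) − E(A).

+0.1 kcal/mol

C is eclipsed. F at 0° is eclipsed with Ph at 0° (2.1); H at 120° is eclipsed with iPr at 120° (2.2); H at 240° is eclipsed with H at 240° (0.9). Total 5.2 kcal/mol.
A is eclipsed. F at 0° is eclipsed with H at 0° (1.2); H at 120° is eclipsed with Ph at 120° (1.7); H at 240° is eclipsed with iPr at 240° (2.2). Total 5.1 kcal/mol.
E(C) − E(A) = 5.2 − 5.1 = +0.1 kcal/mol.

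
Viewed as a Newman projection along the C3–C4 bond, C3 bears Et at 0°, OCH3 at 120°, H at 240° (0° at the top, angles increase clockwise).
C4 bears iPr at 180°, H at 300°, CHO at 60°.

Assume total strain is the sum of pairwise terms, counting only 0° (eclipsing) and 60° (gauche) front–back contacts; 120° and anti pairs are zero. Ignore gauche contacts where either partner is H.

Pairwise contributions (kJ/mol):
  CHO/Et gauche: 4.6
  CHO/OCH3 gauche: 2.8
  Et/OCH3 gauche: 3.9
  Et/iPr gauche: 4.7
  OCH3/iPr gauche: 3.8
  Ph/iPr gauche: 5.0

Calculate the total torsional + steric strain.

This conformer (staggered): Et–CHO gauche, OCH3–iPr gauche, OCH3–CHO gauche; 4.6 + 3.8 + 2.8 = 11.2 kJ/mol.

11.2 kJ/mol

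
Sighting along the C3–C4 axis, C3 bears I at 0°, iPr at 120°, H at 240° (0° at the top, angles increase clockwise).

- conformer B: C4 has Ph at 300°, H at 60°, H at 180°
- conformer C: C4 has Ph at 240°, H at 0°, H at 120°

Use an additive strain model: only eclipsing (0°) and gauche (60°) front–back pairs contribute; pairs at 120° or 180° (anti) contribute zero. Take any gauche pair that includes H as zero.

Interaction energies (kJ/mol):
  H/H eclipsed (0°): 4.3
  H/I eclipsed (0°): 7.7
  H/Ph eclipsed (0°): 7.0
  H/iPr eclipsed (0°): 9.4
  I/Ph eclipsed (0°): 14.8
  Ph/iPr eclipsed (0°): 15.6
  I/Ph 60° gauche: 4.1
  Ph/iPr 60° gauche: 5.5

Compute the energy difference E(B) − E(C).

B (staggered): I(0°)/Ph(300°) gauche 4.1 → 4.1 kJ/mol.
C (eclipsed): I(0°)/H(0°) eclipsed 7.7; iPr(120°)/H(120°) eclipsed 9.4; H(240°)/Ph(240°) eclipsed 7.0 → 24.1 kJ/mol.
E(B) − E(C) = 4.1 − 24.1 = -20.0 kJ/mol.

-20.0 kJ/mol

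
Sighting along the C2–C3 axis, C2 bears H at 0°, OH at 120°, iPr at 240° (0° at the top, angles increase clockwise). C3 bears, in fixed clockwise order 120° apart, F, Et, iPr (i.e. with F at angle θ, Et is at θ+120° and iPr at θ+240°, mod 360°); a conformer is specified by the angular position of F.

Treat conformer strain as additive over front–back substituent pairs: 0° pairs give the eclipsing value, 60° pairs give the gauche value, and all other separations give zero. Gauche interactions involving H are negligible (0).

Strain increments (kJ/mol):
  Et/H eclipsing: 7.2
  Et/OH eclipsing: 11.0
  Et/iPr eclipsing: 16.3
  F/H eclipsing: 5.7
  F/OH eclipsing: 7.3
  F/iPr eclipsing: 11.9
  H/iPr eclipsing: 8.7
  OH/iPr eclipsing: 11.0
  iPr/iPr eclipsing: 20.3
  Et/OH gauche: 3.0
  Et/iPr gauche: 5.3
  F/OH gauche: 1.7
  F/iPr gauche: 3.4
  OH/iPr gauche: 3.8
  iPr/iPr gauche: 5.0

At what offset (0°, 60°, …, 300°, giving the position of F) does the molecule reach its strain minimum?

F at 0° is eclipsed. H at 0° is eclipsed with F at 0° (5.7); OH at 120° is eclipsed with Et at 120° (11.0); iPr at 240° is eclipsed with iPr at 240° (20.3). Total 37.0 kJ/mol.
F at 60° is staggered. OH at 120° is gauche with F at 60° (1.7); OH at 120° is gauche with Et at 180° (3.0); iPr at 240° is gauche with Et at 180° (5.3); iPr at 240° is gauche with iPr at 300° (5.0). Total 15.0 kJ/mol.
F at 120° is eclipsed. H at 0° is eclipsed with iPr at 0° (8.7); OH at 120° is eclipsed with F at 120° (7.3); iPr at 240° is eclipsed with Et at 240° (16.3). Total 32.3 kJ/mol.
F at 180° is staggered. OH at 120° is gauche with F at 180° (1.7); OH at 120° is gauche with iPr at 60° (3.8); iPr at 240° is gauche with F at 180° (3.4); iPr at 240° is gauche with Et at 300° (5.3). Total 14.2 kJ/mol.
F at 240° is eclipsed. H at 0° is eclipsed with Et at 0° (7.2); OH at 120° is eclipsed with iPr at 120° (11.0); iPr at 240° is eclipsed with F at 240° (11.9). Total 30.1 kJ/mol.
F at 300° is staggered. OH at 120° is gauche with Et at 60° (3.0); OH at 120° is gauche with iPr at 180° (3.8); iPr at 240° is gauche with F at 300° (3.4); iPr at 240° is gauche with iPr at 180° (5.0). Total 15.2 kJ/mol.
The minimum (14.2 kJ/mol) occurs with F at 180°.

180°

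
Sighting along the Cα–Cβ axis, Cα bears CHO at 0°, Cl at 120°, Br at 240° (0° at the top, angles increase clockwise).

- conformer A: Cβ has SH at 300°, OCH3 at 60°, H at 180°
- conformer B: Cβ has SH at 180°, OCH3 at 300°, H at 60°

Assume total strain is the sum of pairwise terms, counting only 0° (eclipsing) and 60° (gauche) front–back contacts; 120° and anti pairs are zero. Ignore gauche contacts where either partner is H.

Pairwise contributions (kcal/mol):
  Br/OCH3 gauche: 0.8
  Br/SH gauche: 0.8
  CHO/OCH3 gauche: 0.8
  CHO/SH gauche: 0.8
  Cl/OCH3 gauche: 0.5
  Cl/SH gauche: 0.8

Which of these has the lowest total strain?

A (staggered): CHO(0°)/SH(300°) gauche 0.8; CHO(0°)/OCH3(60°) gauche 0.8; Cl(120°)/OCH3(60°) gauche 0.5; Br(240°)/SH(300°) gauche 0.8 → 2.9 kcal/mol.
B (staggered): CHO(0°)/OCH3(300°) gauche 0.8; Cl(120°)/SH(180°) gauche 0.8; Br(240°)/SH(180°) gauche 0.8; Br(240°)/OCH3(300°) gauche 0.8 → 3.2 kcal/mol.
A has the lowest total (2.9 kcal/mol).

A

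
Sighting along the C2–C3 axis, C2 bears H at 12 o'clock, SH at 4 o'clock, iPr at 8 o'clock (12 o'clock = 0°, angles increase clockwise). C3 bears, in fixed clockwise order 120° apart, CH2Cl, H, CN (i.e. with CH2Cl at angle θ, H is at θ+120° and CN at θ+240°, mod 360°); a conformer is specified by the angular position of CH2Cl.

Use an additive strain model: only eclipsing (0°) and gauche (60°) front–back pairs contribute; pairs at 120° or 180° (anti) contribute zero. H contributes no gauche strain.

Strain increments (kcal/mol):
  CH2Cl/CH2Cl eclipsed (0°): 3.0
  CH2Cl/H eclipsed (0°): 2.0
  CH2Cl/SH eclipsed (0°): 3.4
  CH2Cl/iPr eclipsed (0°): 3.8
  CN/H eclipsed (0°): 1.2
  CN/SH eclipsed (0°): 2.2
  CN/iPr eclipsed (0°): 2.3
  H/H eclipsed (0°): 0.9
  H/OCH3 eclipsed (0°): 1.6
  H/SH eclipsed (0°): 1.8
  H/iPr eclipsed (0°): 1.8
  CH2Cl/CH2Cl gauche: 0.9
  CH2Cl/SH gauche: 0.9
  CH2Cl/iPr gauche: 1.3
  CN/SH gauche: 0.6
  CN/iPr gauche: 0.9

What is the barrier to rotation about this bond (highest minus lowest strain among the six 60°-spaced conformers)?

5.1 kcal/mol

CH2Cl at 0° (eclipsed): H–CH2Cl eclipsed, SH–H eclipsed, iPr–CN eclipsed; 2.0 + 1.8 + 2.3 = 6.1 kcal/mol.
CH2Cl at 60° (staggered): SH–CH2Cl gauche, iPr–CN gauche; 0.9 + 0.9 = 1.8 kcal/mol.
CH2Cl at 120° (eclipsed): H–CN eclipsed, SH–CH2Cl eclipsed, iPr–H eclipsed; 1.2 + 3.4 + 1.8 = 6.4 kcal/mol.
CH2Cl at 180° (staggered): SH–CH2Cl gauche, SH–CN gauche, iPr–CH2Cl gauche; 0.9 + 0.6 + 1.3 = 2.8 kcal/mol.
CH2Cl at 240° (eclipsed): H–H eclipsed, SH–CN eclipsed, iPr–CH2Cl eclipsed; 0.9 + 2.2 + 3.8 = 6.9 kcal/mol.
CH2Cl at 300° (staggered): SH–CN gauche, iPr–CH2Cl gauche, iPr–CN gauche; 0.6 + 1.3 + 0.9 = 2.8 kcal/mol.
Max at 240° (6.9 kcal/mol), min at 60° (1.8 kcal/mol); barrier = 5.1 kcal/mol.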